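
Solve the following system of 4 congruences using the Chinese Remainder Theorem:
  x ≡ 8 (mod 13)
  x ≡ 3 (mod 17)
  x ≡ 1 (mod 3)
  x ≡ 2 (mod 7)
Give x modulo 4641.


Product of moduli M = 13 · 17 · 3 · 7 = 4641.
Merge one congruence at a time:
  Start: x ≡ 8 (mod 13).
  Combine with x ≡ 3 (mod 17); new modulus lcm = 221.
    Write x = 8 + 13·t and substitute into x ≡ 3 (mod 17): 13·t ≡ 3 − 8 = -5 (mod 17).
    Reduce coefficients mod 17: 13·t ≡ 12 (mod 17).
    The inverse of 13 mod 17 is 4 (since 13·4 = 52 = 3·17 + 1), so t ≡ 4·12 = 48 ≡ 14 (mod 17).
    Then x = 8 + 13·14 = 190, valid modulo lcm(13, 17) = 221: x ≡ 190 (mod 221).
  Combine with x ≡ 1 (mod 3); new modulus lcm = 663.
    Write x = 190 + 221·t and substitute into x ≡ 1 (mod 3): 221·t ≡ 1 − 190 = -189 (mod 3).
    Reduce coefficients mod 3: 2·t ≡ 0 (mod 3).
    The inverse of 2 mod 3 is 2 (since 2·2 = 4 = 1·3 + 1), so t ≡ 2·0 = 0 ≡ 0 (mod 3).
    Then x = 190 + 221·0 = 190, valid modulo lcm(221, 3) = 663: x ≡ 190 (mod 663).
  Combine with x ≡ 2 (mod 7); new modulus lcm = 4641.
    Write x = 190 + 663·t and substitute into x ≡ 2 (mod 7): 663·t ≡ 2 − 190 = -188 (mod 7).
    Reduce coefficients mod 7: 5·t ≡ 1 (mod 7).
    The inverse of 5 mod 7 is 3 (since 5·3 = 15 = 2·7 + 1), so t ≡ 3·1 = 3 ≡ 3 (mod 7).
    Then x = 190 + 663·3 = 2179, valid modulo lcm(663, 7) = 4641: x ≡ 2179 (mod 4641).
Verify against each original: 2179 mod 13 = 8, 2179 mod 17 = 3, 2179 mod 3 = 1, 2179 mod 7 = 2.

x ≡ 2179 (mod 4641).


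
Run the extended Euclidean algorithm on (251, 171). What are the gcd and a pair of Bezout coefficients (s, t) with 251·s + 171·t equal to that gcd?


Euclidean algorithm on (251, 171) — divide until remainder is 0:
  251 = 1 · 171 + 80
  171 = 2 · 80 + 11
  80 = 7 · 11 + 3
  11 = 3 · 3 + 2
  3 = 1 · 2 + 1
  2 = 2 · 1 + 0
gcd(251, 171) = 1.
Track Bezout coefficients alongside the remainders: start with r₀ = 251 = a·1 + b·0 (s = 1, t = 0) and r₁ = 171 = a·0 + b·1 (s = 0, t = 1); each new remainder r_{k+1} = r_{k-1} − q_k·r_k inherits s_{k+1} = s_{k-1} − q_k·s_k, t_{k+1} = t_{k-1} − q_k·t_k, so r_k = a·s_k + b·t_k at every step:
  q = 1: r = 80, s = 1 − 1·0 = 1, t = 0 − 1·1 = -1  (check: 251·1 + 171·(-1) = 80)
  q = 2: r = 11, s = 0 − 2·1 = -2, t = 1 − 2·(-1) = 3  (check: 251·(-2) + 171·3 = 11)
  q = 7: r = 3, s = 1 − 7·(-2) = 15, t = -1 − 7·3 = -22  (check: 251·15 + 171·(-22) = 3)
  q = 3: r = 2, s = -2 − 3·15 = -47, t = 3 − 3·(-22) = 69  (check: 251·(-47) + 171·69 = 2)
  q = 1: r = 1, s = 15 − 1·(-47) = 62, t = -22 − 1·69 = -91  (check: 251·62 + 171·(-91) = 1)
The row with r = 1 (the gcd) gives the Bezout coefficients s = 62, t = -91.
Result: 251 · (62) + 171 · (-91) = 1.

gcd(251, 171) = 1; s = 62, t = -91 (check: 251·62 + 171·(-91) = 1).


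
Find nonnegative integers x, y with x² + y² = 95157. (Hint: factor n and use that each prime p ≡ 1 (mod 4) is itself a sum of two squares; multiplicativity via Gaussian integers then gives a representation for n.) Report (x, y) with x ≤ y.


Step 1: Factor n = 95157 = 3^2 · 97 · 109.
Step 2: Check the mod-4 condition on each prime factor: 3 ≡ 3 (mod 4), exponent 2 (must be even); 97 ≡ 1 (mod 4), exponent 1; 109 ≡ 1 (mod 4), exponent 1.
All primes ≡ 3 (mod 4) appear to even exponent (or don't appear), so by the two-squares theorem n IS expressible as a sum of two squares.
Step 3: Build a representation. Group n = k² · m with k = 3 and m = 97 · 109 = 10573 (a product of primes ≡ 1 (mod 4)); a representation of m scales to one of n via (k·x)² + (k·y)² = k²(x² + y²). Each prime p ≡ 1 (mod 4) is itself a sum of two squares; find a² by testing p − a² for a perfect square:
  97: 97 − 1² = 96, 97 − 2² = 93, 97 − 3² = 88, 97 − 4² = 81 = 9² ⇒ 97 = 4² + 9².
  109: 109 − 1² = 108, 109 − 2² = 105, 109 − 3² = 100 = 10² ⇒ 109 = 3² + 10².
  Combine using the Brahmagupta–Fibonacci identity (a² + b²)(c² + d²) = (ac − bd)² + (ad + bc)² = (ac + bd)² + (ad − bc)²:
  97 · 109 = 10573: from (4² + 9²)(3² + 10²), take (4·3 − 9·10, 4·10 + 9·3) = (12 − 90, 40 + 27) = (-78, 67); dropping signs (only squares matter) gives (78, 67); check 78² + 67² = 6084 + 4489 = 10573 ✓.
  Scale by k = 3: (3·78, 3·67) = (234, 201).
Step 4: Order so x ≤ y and verify: 201² + 234² = 40401 + 54756 = 95157 = n. ✓

n = 95157 = 201² + 234² (one valid representation with x ≤ y).


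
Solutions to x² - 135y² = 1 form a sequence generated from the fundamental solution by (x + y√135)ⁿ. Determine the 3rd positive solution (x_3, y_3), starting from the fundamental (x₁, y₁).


Step 1: Find the fundamental solution (x₁, y₁) of x² - 135y² = 1.
  Expand √135 as a continued fraction. a₀ = ⌊√135⌋ = 11; iterate m_{k+1} = d_k·a_k − m_k, d_{k+1} = (135 − m_{k+1}²)/d_k, a_{k+1} = ⌊(a₀ + m_{k+1})/d_{k+1}⌋ (starting m₀ = 0, d₀ = 1), with convergents p_k = a_k·p_{k-1} + p_{k-2}, q_k = a_k·q_{k-1} + q_{k-2} (p₋₁ = 1, q₋₁ = 0):
  k = 0: a₀ = 11; p₀/q₀ = 11/1; p₀² − 135·q₀² = 121 − 135 = -14.
  k = 1: m = 11, d = 14, a = ⌊(11 + 11)/14⌋ = 1; p/q = (1·11 + 1)/(1·1 + 0) = 12/1; p² − 135·q² = 144 − 135 = 9.
  k = 2: m = 3, d = 9, a = ⌊(11 + 3)/9⌋ = 1; p/q = (1·12 + 11)/(1·1 + 1) = 23/2; p² − 135·q² = 529 − 540 = -11.
  k = 3: m = 6, d = 11, a = ⌊(11 + 6)/11⌋ = 1; p/q = (1·23 + 12)/(1·2 + 1) = 35/3; p² − 135·q² = 1225 − 1215 = 10.
  k = 4: m = 5, d = 10, a = ⌊(11 + 5)/10⌋ = 1; p/q = (1·35 + 23)/(1·3 + 2) = 58/5; p² − 135·q² = 3364 − 3375 = -11.
  k = 5: m = 5, d = 11, a = ⌊(11 + 5)/11⌋ = 1; p/q = (1·58 + 35)/(1·5 + 3) = 93/8; p² − 135·q² = 8649 − 8640 = 9.
  k = 6: m = 6, d = 9, a = ⌊(11 + 6)/9⌋ = 1; p/q = (1·93 + 58)/(1·8 + 5) = 151/13; p² − 135·q² = 22801 − 22815 = -14.
  k = 7: m = 3, d = 14, a = ⌊(11 + 3)/14⌋ = 1; p/q = (1·151 + 93)/(1·13 + 8) = 244/21; p² − 135·q² = 59536 − 59535 = 1.
  The first convergent with p² − 135·q² = 1 gives the fundamental solution (x₁, y₁) = (244, 21).
Step 2: Apply the recurrence (x_{n+1}, y_{n+1}) = (x₁x_n + 135y₁y_n, x₁y_n + y₁x_n) repeatedly.
  From (x_1, y_1) = (244, 21): x_2 = 244·244 + 135·21·21 = 119071; y_2 = 244·21 + 21·244 = 10248.
  From (x_2, y_2) = (119071, 10248): x_3 = 244·119071 + 135·21·10248 = 58106404; y_3 = 244·10248 + 21·119071 = 5001003.
Step 3: Verify x_3² - 135·y_3² = 3376354185811216 - 3376354185811215 = 1 (should be 1). ✓

(x_1, y_1) = (244, 21); (x_3, y_3) = (58106404, 5001003).


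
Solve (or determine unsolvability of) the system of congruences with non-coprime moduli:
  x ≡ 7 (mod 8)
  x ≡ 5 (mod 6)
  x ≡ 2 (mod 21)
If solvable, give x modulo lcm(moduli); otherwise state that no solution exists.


Moduli 8, 6, 21 are not pairwise coprime, so CRT works modulo lcm(m_i) when all pairwise compatibility conditions hold.
Pairwise compatibility: gcd(m_i, m_j) must divide a_i - a_j for every pair.
Merge one congruence at a time:
  Start: x ≡ 7 (mod 8).
  Combine with x ≡ 5 (mod 6): gcd(8, 6) = 2; 5 - 7 = -2, which IS divisible by 2, so compatible.
    Write x = 7 + 8·t and substitute into x ≡ 5 (mod 6): 8·t ≡ 5 − 7 = -2 (mod 6).
    Divide the congruence (and modulus) by g = 2: 4·t ≡ -1 (mod 3).
    Reduce coefficients mod 3: 1·t ≡ 2 (mod 3).
    So t ≡ 2 (mod 3).
    Then x = 7 + 8·2 = 23, valid modulo lcm(8, 6) = 24: x ≡ 23 (mod 24).
  Combine with x ≡ 2 (mod 21): gcd(24, 21) = 3; 2 - 23 = -21, which IS divisible by 3, so compatible.
    Write x = 23 + 24·t and substitute into x ≡ 2 (mod 21): 24·t ≡ 2 − 23 = -21 (mod 21).
    Divide the congruence (and modulus) by g = 3: 8·t ≡ -7 (mod 7).
    Reduce coefficients mod 7: 1·t ≡ 0 (mod 7).
    So t ≡ 0 (mod 7).
    Then x = 23 + 24·0 = 23, valid modulo lcm(24, 21) = 168: x ≡ 23 (mod 168).
Verify: 23 mod 8 = 7, 23 mod 6 = 5, 23 mod 21 = 2.

x ≡ 23 (mod 168).


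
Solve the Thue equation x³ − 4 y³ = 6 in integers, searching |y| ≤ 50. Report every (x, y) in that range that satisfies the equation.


The equation is x³ - 4y³ = 6. For fixed y, x³ = 4·y³ + 6, so a solution requires the RHS to be a perfect cube.
Strategy: iterate y from -50 to 50, compute RHS = 4·y³ + 6, and check whether it is a (positive or negative) perfect cube.
Check small values of y:
  y = 0: RHS = 6 is not a perfect cube.
  y = 1: RHS = 10 is not a perfect cube.
  y = -1: RHS = 2 is not a perfect cube.
  y = 2: RHS = 38 is not a perfect cube.
  y = -2: RHS = -26 is not a perfect cube.
  y = 3: RHS = 114 is not a perfect cube.
  y = -3: RHS = -102 is not a perfect cube.
Continuing the search up to |y| = 50 finds no solutions either.
No (x, y) in the scanned range satisfies the equation.

No integer solutions with |y| ≤ 50.


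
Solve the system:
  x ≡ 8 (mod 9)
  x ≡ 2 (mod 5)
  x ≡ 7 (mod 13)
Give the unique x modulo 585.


Moduli 9, 5, 13 are pairwise coprime; by CRT there is a unique solution modulo M = 9 · 5 · 13 = 585.
Solve pairwise, accumulating the modulus:
  Start with x ≡ 8 (mod 9).
  Combine with x ≡ 2 (mod 5): since gcd(9, 5) = 1, we get a unique residue mod 45.
    Write x = 8 + 9·t and substitute into x ≡ 2 (mod 5): 9·t ≡ 2 − 8 = -6 (mod 5).
    Reduce coefficients mod 5: 4·t ≡ 4 (mod 5).
    The inverse of 4 mod 5 is 4 (since 4·4 = 16 = 3·5 + 1), so t ≡ 4·4 = 16 ≡ 1 (mod 5).
    Then x = 8 + 9·1 = 17, valid modulo lcm(9, 5) = 45: x ≡ 17 (mod 45).
  Combine with x ≡ 7 (mod 13): since gcd(45, 13) = 1, we get a unique residue mod 585.
    Write x = 17 + 45·t and substitute into x ≡ 7 (mod 13): 45·t ≡ 7 − 17 = -10 (mod 13).
    Reduce coefficients mod 13: 6·t ≡ 3 (mod 13).
    The inverse of 6 mod 13 is 11 (since 6·11 = 66 = 5·13 + 1), so t ≡ 11·3 = 33 ≡ 7 (mod 13).
    Then x = 17 + 45·7 = 332, valid modulo lcm(45, 13) = 585: x ≡ 332 (mod 585).
Verify: 332 mod 9 = 8 ✓, 332 mod 5 = 2 ✓, 332 mod 13 = 7 ✓.

x ≡ 332 (mod 585).


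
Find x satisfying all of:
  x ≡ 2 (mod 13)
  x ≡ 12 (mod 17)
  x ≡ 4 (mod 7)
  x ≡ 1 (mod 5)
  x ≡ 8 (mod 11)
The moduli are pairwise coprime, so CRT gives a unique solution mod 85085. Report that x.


Product of moduli M = 13 · 17 · 7 · 5 · 11 = 85085.
Merge one congruence at a time:
  Start: x ≡ 2 (mod 13).
  Combine with x ≡ 12 (mod 17); new modulus lcm = 221.
    Write x = 2 + 13·t and substitute into x ≡ 12 (mod 17): 13·t ≡ 12 − 2 = 10 (mod 17).
    The inverse of 13 mod 17 is 4 (since 13·4 = 52 = 3·17 + 1), so t ≡ 4·10 = 40 ≡ 6 (mod 17).
    Then x = 2 + 13·6 = 80, valid modulo lcm(13, 17) = 221: x ≡ 80 (mod 221).
  Combine with x ≡ 4 (mod 7); new modulus lcm = 1547.
    Write x = 80 + 221·t and substitute into x ≡ 4 (mod 7): 221·t ≡ 4 − 80 = -76 (mod 7).
    Reduce coefficients mod 7: 4·t ≡ 1 (mod 7).
    The inverse of 4 mod 7 is 2 (since 4·2 = 8 = 1·7 + 1), so t ≡ 2·1 = 2 ≡ 2 (mod 7).
    Then x = 80 + 221·2 = 522, valid modulo lcm(221, 7) = 1547: x ≡ 522 (mod 1547).
  Combine with x ≡ 1 (mod 5); new modulus lcm = 7735.
    Write x = 522 + 1547·t and substitute into x ≡ 1 (mod 5): 1547·t ≡ 1 − 522 = -521 (mod 5).
    Reduce coefficients mod 5: 2·t ≡ 4 (mod 5).
    The inverse of 2 mod 5 is 3 (since 2·3 = 6 = 1·5 + 1), so t ≡ 3·4 = 12 ≡ 2 (mod 5).
    Then x = 522 + 1547·2 = 3616, valid modulo lcm(1547, 5) = 7735: x ≡ 3616 (mod 7735).
  Combine with x ≡ 8 (mod 11); new modulus lcm = 85085.
    Write x = 3616 + 7735·t and substitute into x ≡ 8 (mod 11): 7735·t ≡ 8 − 3616 = -3608 (mod 11).
    Reduce coefficients mod 11: 2·t ≡ 0 (mod 11).
    The inverse of 2 mod 11 is 6 (since 2·6 = 12 = 1·11 + 1), so t ≡ 6·0 = 0 ≡ 0 (mod 11).
    Then x = 3616 + 7735·0 = 3616, valid modulo lcm(7735, 11) = 85085: x ≡ 3616 (mod 85085).
Verify against each original: 3616 mod 13 = 2, 3616 mod 17 = 12, 3616 mod 7 = 4, 3616 mod 5 = 1, 3616 mod 11 = 8.

x ≡ 3616 (mod 85085).


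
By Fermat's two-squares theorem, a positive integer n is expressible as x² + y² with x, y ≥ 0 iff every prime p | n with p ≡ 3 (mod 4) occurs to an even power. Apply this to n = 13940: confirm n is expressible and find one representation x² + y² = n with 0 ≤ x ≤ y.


Step 1: Factor n = 13940 = 2^2 · 5 · 17 · 41.
Step 2: Check the mod-4 condition on each prime factor: 2 = 2 (special); 5 ≡ 1 (mod 4), exponent 1; 17 ≡ 1 (mod 4), exponent 1; 41 ≡ 1 (mod 4), exponent 1.
All primes ≡ 3 (mod 4) appear to even exponent (or don't appear), so by the two-squares theorem n IS expressible as a sum of two squares.
Step 3: Build a representation. Group n = k² · m with k = 2 and m = 5 · 17 · 41 = 3485 (a product of primes ≡ 1 (mod 4)); a representation of m scales to one of n via (k·x)² + (k·y)² = k²(x² + y²). Each prime p ≡ 1 (mod 4) is itself a sum of two squares; find a² by testing p − a² for a perfect square:
  5: 5 − 1² = 4 = 2² ⇒ 5 = 1² + 2².
  17: 17 − 1² = 16 = 4² ⇒ 17 = 1² + 4².
  41: 41 − 1² = 40, 41 − 2² = 37, 41 − 3² = 32, 41 − 4² = 25 = 5² ⇒ 41 = 4² + 5².
  Combine using the Brahmagupta–Fibonacci identity (a² + b²)(c² + d²) = (ac − bd)² + (ad + bc)² = (ac + bd)² + (ad − bc)²:
  5 · 17 = 85: from (1² + 2²)(1² + 4²), take (1·1 − 2·4, 1·4 + 2·1) = (1 − 8, 4 + 2) = (-7, 6); dropping signs (only squares matter) gives (7, 6); check 7² + 6² = 49 + 36 = 85 ✓.
  85 · 41 = 3485: from (7² + 6²)(4² + 5²), take (7·4 − 6·5, 7·5 + 6·4) = (28 − 30, 35 + 24) = (-2, 59); dropping signs (only squares matter) gives (2, 59); check 2² + 59² = 4 + 3481 = 3485 ✓.
  Scale by k = 2: (2·2, 2·59) = (4, 118).
Step 4: Order so x ≤ y and verify: 4² + 118² = 16 + 13924 = 13940 = n. ✓

n = 13940 = 4² + 118² (one valid representation with x ≤ y).


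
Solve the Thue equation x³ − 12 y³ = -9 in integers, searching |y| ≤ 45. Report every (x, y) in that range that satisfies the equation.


The equation is x³ - 12y³ = -9. For fixed y, x³ = 12·y³ − 9, so a solution requires the RHS to be a perfect cube.
Strategy: iterate y from -45 to 45, compute RHS = 12·y³ − 9, and check whether it is a (positive or negative) perfect cube.
Check small values of y:
  y = 0: RHS = -9 is not a perfect cube.
  y = 1: RHS = 3 is not a perfect cube.
  y = -1: RHS = -21 is not a perfect cube.
  y = 2: RHS = 87 is not a perfect cube.
  y = -2: RHS = -105 is not a perfect cube.
  y = 3: RHS = 315 is not a perfect cube.
  y = -3: RHS = -333 is not a perfect cube.
Continuing the search up to |y| = 45 finds no solutions either.
No (x, y) in the scanned range satisfies the equation.

No integer solutions with |y| ≤ 45.


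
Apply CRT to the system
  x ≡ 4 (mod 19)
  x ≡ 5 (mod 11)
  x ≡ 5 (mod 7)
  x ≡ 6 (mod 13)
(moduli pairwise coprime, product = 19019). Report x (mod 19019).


Product of moduli M = 19 · 11 · 7 · 13 = 19019.
Merge one congruence at a time:
  Start: x ≡ 4 (mod 19).
  Combine with x ≡ 5 (mod 11); new modulus lcm = 209.
    Write x = 4 + 19·t and substitute into x ≡ 5 (mod 11): 19·t ≡ 5 − 4 = 1 (mod 11).
    Reduce coefficients mod 11: 8·t ≡ 1 (mod 11).
    The inverse of 8 mod 11 is 7 (since 8·7 = 56 = 5·11 + 1), so t ≡ 7·1 = 7 ≡ 7 (mod 11).
    Then x = 4 + 19·7 = 137, valid modulo lcm(19, 11) = 209: x ≡ 137 (mod 209).
  Combine with x ≡ 5 (mod 7); new modulus lcm = 1463.
    Write x = 137 + 209·t and substitute into x ≡ 5 (mod 7): 209·t ≡ 5 − 137 = -132 (mod 7).
    Reduce coefficients mod 7: 6·t ≡ 1 (mod 7).
    The inverse of 6 mod 7 is 6 (since 6·6 = 36 = 5·7 + 1), so t ≡ 6·1 = 6 ≡ 6 (mod 7).
    Then x = 137 + 209·6 = 1391, valid modulo lcm(209, 7) = 1463: x ≡ 1391 (mod 1463).
  Combine with x ≡ 6 (mod 13); new modulus lcm = 19019.
    Write x = 1391 + 1463·t and substitute into x ≡ 6 (mod 13): 1463·t ≡ 6 − 1391 = -1385 (mod 13).
    Reduce coefficients mod 13: 7·t ≡ 6 (mod 13).
    The inverse of 7 mod 13 is 2 (since 7·2 = 14 = 1·13 + 1), so t ≡ 2·6 = 12 ≡ 12 (mod 13).
    Then x = 1391 + 1463·12 = 18947, valid modulo lcm(1463, 13) = 19019: x ≡ 18947 (mod 19019).
Verify against each original: 18947 mod 19 = 4, 18947 mod 11 = 5, 18947 mod 7 = 5, 18947 mod 13 = 6.

x ≡ 18947 (mod 19019).


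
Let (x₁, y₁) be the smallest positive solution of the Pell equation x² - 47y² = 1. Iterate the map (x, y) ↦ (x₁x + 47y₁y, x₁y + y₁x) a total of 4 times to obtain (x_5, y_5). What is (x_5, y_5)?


Step 1: Find the fundamental solution (x₁, y₁) of x² - 47y² = 1.
  Expand √47 as a continued fraction. a₀ = ⌊√47⌋ = 6; iterate m_{k+1} = d_k·a_k − m_k, d_{k+1} = (47 − m_{k+1}²)/d_k, a_{k+1} = ⌊(a₀ + m_{k+1})/d_{k+1}⌋ (starting m₀ = 0, d₀ = 1), with convergents p_k = a_k·p_{k-1} + p_{k-2}, q_k = a_k·q_{k-1} + q_{k-2} (p₋₁ = 1, q₋₁ = 0):
  k = 0: a₀ = 6; p₀/q₀ = 6/1; p₀² − 47·q₀² = 36 − 47 = -11.
  k = 1: m = 6, d = 11, a = ⌊(6 + 6)/11⌋ = 1; p/q = (1·6 + 1)/(1·1 + 0) = 7/1; p² − 47·q² = 49 − 47 = 2.
  k = 2: m = 5, d = 2, a = ⌊(6 + 5)/2⌋ = 5; p/q = (5·7 + 6)/(5·1 + 1) = 41/6; p² − 47·q² = 1681 − 1692 = -11.
  k = 3: m = 5, d = 11, a = ⌊(6 + 5)/11⌋ = 1; p/q = (1·41 + 7)/(1·6 + 1) = 48/7; p² − 47·q² = 2304 − 2303 = 1.
  The first convergent with p² − 47·q² = 1 gives the fundamental solution (x₁, y₁) = (48, 7).
Step 2: Apply the recurrence (x_{n+1}, y_{n+1}) = (x₁x_n + 47y₁y_n, x₁y_n + y₁x_n) repeatedly.
  From (x_1, y_1) = (48, 7): x_2 = 48·48 + 47·7·7 = 4607; y_2 = 48·7 + 7·48 = 672.
  From (x_2, y_2) = (4607, 672): x_3 = 48·4607 + 47·7·672 = 442224; y_3 = 48·672 + 7·4607 = 64505.
  From (x_3, y_3) = (442224, 64505): x_4 = 48·442224 + 47·7·64505 = 42448897; y_4 = 48·64505 + 7·442224 = 6191808.
  From (x_4, y_4) = (42448897, 6191808): x_5 = 48·42448897 + 47·7·6191808 = 4074651888; y_5 = 48·6191808 + 7·42448897 = 594349063.
Step 3: Verify x_5² - 47·y_5² = 16602788008381964544 - 16602788008381964543 = 1 (should be 1). ✓

(x_1, y_1) = (48, 7); (x_5, y_5) = (4074651888, 594349063).


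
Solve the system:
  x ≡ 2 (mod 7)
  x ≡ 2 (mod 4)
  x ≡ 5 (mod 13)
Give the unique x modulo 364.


Moduli 7, 4, 13 are pairwise coprime; by CRT there is a unique solution modulo M = 7 · 4 · 13 = 364.
Solve pairwise, accumulating the modulus:
  Start with x ≡ 2 (mod 7).
  Combine with x ≡ 2 (mod 4): since gcd(7, 4) = 1, we get a unique residue mod 28.
    Write x = 2 + 7·t and substitute into x ≡ 2 (mod 4): 7·t ≡ 2 − 2 = 0 (mod 4).
    Reduce coefficients mod 4: 3·t ≡ 0 (mod 4).
    The inverse of 3 mod 4 is 3 (since 3·3 = 9 = 2·4 + 1), so t ≡ 3·0 = 0 ≡ 0 (mod 4).
    Then x = 2 + 7·0 = 2, valid modulo lcm(7, 4) = 28: x ≡ 2 (mod 28).
  Combine with x ≡ 5 (mod 13): since gcd(28, 13) = 1, we get a unique residue mod 364.
    Write x = 2 + 28·t and substitute into x ≡ 5 (mod 13): 28·t ≡ 5 − 2 = 3 (mod 13).
    Reduce coefficients mod 13: 2·t ≡ 3 (mod 13).
    The inverse of 2 mod 13 is 7 (since 2·7 = 14 = 1·13 + 1), so t ≡ 7·3 = 21 ≡ 8 (mod 13).
    Then x = 2 + 28·8 = 226, valid modulo lcm(28, 13) = 364: x ≡ 226 (mod 364).
Verify: 226 mod 7 = 2 ✓, 226 mod 4 = 2 ✓, 226 mod 13 = 5 ✓.

x ≡ 226 (mod 364).


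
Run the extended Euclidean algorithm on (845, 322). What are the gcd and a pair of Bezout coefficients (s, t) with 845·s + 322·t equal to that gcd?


Euclidean algorithm on (845, 322) — divide until remainder is 0:
  845 = 2 · 322 + 201
  322 = 1 · 201 + 121
  201 = 1 · 121 + 80
  121 = 1 · 80 + 41
  80 = 1 · 41 + 39
  41 = 1 · 39 + 2
  39 = 19 · 2 + 1
  2 = 2 · 1 + 0
gcd(845, 322) = 1.
Track Bezout coefficients alongside the remainders: start with r₀ = 845 = a·1 + b·0 (s = 1, t = 0) and r₁ = 322 = a·0 + b·1 (s = 0, t = 1); each new remainder r_{k+1} = r_{k-1} − q_k·r_k inherits s_{k+1} = s_{k-1} − q_k·s_k, t_{k+1} = t_{k-1} − q_k·t_k, so r_k = a·s_k + b·t_k at every step:
  q = 2: r = 201, s = 1 − 2·0 = 1, t = 0 − 2·1 = -2  (check: 845·1 + 322·(-2) = 201)
  q = 1: r = 121, s = 0 − 1·1 = -1, t = 1 − 1·(-2) = 3  (check: 845·(-1) + 322·3 = 121)
  q = 1: r = 80, s = 1 − 1·(-1) = 2, t = -2 − 1·3 = -5  (check: 845·2 + 322·(-5) = 80)
  q = 1: r = 41, s = -1 − 1·2 = -3, t = 3 − 1·(-5) = 8  (check: 845·(-3) + 322·8 = 41)
  q = 1: r = 39, s = 2 − 1·(-3) = 5, t = -5 − 1·8 = -13  (check: 845·5 + 322·(-13) = 39)
  q = 1: r = 2, s = -3 − 1·5 = -8, t = 8 − 1·(-13) = 21  (check: 845·(-8) + 322·21 = 2)
  q = 19: r = 1, s = 5 − 19·(-8) = 157, t = -13 − 19·21 = -412  (check: 845·157 + 322·(-412) = 1)
The row with r = 1 (the gcd) gives the Bezout coefficients s = 157, t = -412.
Result: 845 · (157) + 322 · (-412) = 1.

gcd(845, 322) = 1; s = 157, t = -412 (check: 845·157 + 322·(-412) = 1).


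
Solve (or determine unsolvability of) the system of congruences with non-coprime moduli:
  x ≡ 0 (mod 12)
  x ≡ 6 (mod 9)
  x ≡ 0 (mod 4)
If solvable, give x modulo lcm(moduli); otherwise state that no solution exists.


Moduli 12, 9, 4 are not pairwise coprime, so CRT works modulo lcm(m_i) when all pairwise compatibility conditions hold.
Pairwise compatibility: gcd(m_i, m_j) must divide a_i - a_j for every pair.
Merge one congruence at a time:
  Start: x ≡ 0 (mod 12).
  Combine with x ≡ 6 (mod 9): gcd(12, 9) = 3; 6 - 0 = 6, which IS divisible by 3, so compatible.
    Write x = 0 + 12·t and substitute into x ≡ 6 (mod 9): 12·t ≡ 6 − 0 = 6 (mod 9).
    Divide the congruence (and modulus) by g = 3: 4·t ≡ 2 (mod 3).
    Reduce coefficients mod 3: 1·t ≡ 2 (mod 3).
    So t ≡ 2 (mod 3).
    Then x = 0 + 12·2 = 24, valid modulo lcm(12, 9) = 36: x ≡ 24 (mod 36).
  Combine with x ≡ 0 (mod 4): gcd(36, 4) = 4; 0 - 24 = -24, which IS divisible by 4, so compatible.
    Write x = 24 + 36·t and substitute into x ≡ 0 (mod 4): 36·t ≡ 0 − 24 = -24 (mod 4).
    Divide the congruence (and modulus) by g = 4: 9·t ≡ -6 (mod 1).
    Modulo 1 every t works; take t = 0.
    Then x = 24 + 36·0 = 24, valid modulo lcm(36, 4) = 36: x ≡ 24 (mod 36).
Verify: 24 mod 12 = 0, 24 mod 9 = 6, 24 mod 4 = 0.

x ≡ 24 (mod 36).


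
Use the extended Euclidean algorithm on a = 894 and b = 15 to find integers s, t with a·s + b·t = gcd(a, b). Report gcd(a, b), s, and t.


Euclidean algorithm on (894, 15) — divide until remainder is 0:
  894 = 59 · 15 + 9
  15 = 1 · 9 + 6
  9 = 1 · 6 + 3
  6 = 2 · 3 + 0
gcd(894, 15) = 3.
Track Bezout coefficients alongside the remainders: start with r₀ = 894 = a·1 + b·0 (s = 1, t = 0) and r₁ = 15 = a·0 + b·1 (s = 0, t = 1); each new remainder r_{k+1} = r_{k-1} − q_k·r_k inherits s_{k+1} = s_{k-1} − q_k·s_k, t_{k+1} = t_{k-1} − q_k·t_k, so r_k = a·s_k + b·t_k at every step:
  q = 59: r = 9, s = 1 − 59·0 = 1, t = 0 − 59·1 = -59  (check: 894·1 + 15·(-59) = 9)
  q = 1: r = 6, s = 0 − 1·1 = -1, t = 1 − 1·(-59) = 60  (check: 894·(-1) + 15·60 = 6)
  q = 1: r = 3, s = 1 − 1·(-1) = 2, t = -59 − 1·60 = -119  (check: 894·2 + 15·(-119) = 3)
The row with r = 3 (the gcd) gives the Bezout coefficients s = 2, t = -119.
Result: 894 · (2) + 15 · (-119) = 3.

gcd(894, 15) = 3; s = 2, t = -119 (check: 894·2 + 15·(-119) = 3).


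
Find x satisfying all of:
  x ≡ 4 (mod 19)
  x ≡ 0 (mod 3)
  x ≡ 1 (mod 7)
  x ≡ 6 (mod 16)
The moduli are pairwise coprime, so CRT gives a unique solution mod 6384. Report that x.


Product of moduli M = 19 · 3 · 7 · 16 = 6384.
Merge one congruence at a time:
  Start: x ≡ 4 (mod 19).
  Combine with x ≡ 0 (mod 3); new modulus lcm = 57.
    Write x = 4 + 19·t and substitute into x ≡ 0 (mod 3): 19·t ≡ 0 − 4 = -4 (mod 3).
    Reduce coefficients mod 3: 1·t ≡ 2 (mod 3).
    So t ≡ 2 (mod 3).
    Then x = 4 + 19·2 = 42, valid modulo lcm(19, 3) = 57: x ≡ 42 (mod 57).
  Combine with x ≡ 1 (mod 7); new modulus lcm = 399.
    Write x = 42 + 57·t and substitute into x ≡ 1 (mod 7): 57·t ≡ 1 − 42 = -41 (mod 7).
    Reduce coefficients mod 7: 1·t ≡ 1 (mod 7).
    So t ≡ 1 (mod 7).
    Then x = 42 + 57·1 = 99, valid modulo lcm(57, 7) = 399: x ≡ 99 (mod 399).
  Combine with x ≡ 6 (mod 16); new modulus lcm = 6384.
    Write x = 99 + 399·t and substitute into x ≡ 6 (mod 16): 399·t ≡ 6 − 99 = -93 (mod 16).
    Reduce coefficients mod 16: 15·t ≡ 3 (mod 16).
    The inverse of 15 mod 16 is 15 (since 15·15 = 225 = 14·16 + 1), so t ≡ 15·3 = 45 ≡ 13 (mod 16).
    Then x = 99 + 399·13 = 5286, valid modulo lcm(399, 16) = 6384: x ≡ 5286 (mod 6384).
Verify against each original: 5286 mod 19 = 4, 5286 mod 3 = 0, 5286 mod 7 = 1, 5286 mod 16 = 6.

x ≡ 5286 (mod 6384).


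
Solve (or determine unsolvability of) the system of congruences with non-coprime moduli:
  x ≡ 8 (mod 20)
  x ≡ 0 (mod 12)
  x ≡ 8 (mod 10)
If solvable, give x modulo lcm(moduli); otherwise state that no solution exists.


Moduli 20, 12, 10 are not pairwise coprime, so CRT works modulo lcm(m_i) when all pairwise compatibility conditions hold.
Pairwise compatibility: gcd(m_i, m_j) must divide a_i - a_j for every pair.
Merge one congruence at a time:
  Start: x ≡ 8 (mod 20).
  Combine with x ≡ 0 (mod 12): gcd(20, 12) = 4; 0 - 8 = -8, which IS divisible by 4, so compatible.
    Write x = 8 + 20·t and substitute into x ≡ 0 (mod 12): 20·t ≡ 0 − 8 = -8 (mod 12).
    Divide the congruence (and modulus) by g = 4: 5·t ≡ -2 (mod 3).
    Reduce coefficients mod 3: 2·t ≡ 1 (mod 3).
    The inverse of 2 mod 3 is 2 (since 2·2 = 4 = 1·3 + 1), so t ≡ 2·1 = 2 ≡ 2 (mod 3).
    Then x = 8 + 20·2 = 48, valid modulo lcm(20, 12) = 60: x ≡ 48 (mod 60).
  Combine with x ≡ 8 (mod 10): gcd(60, 10) = 10; 8 - 48 = -40, which IS divisible by 10, so compatible.
    Write x = 48 + 60·t and substitute into x ≡ 8 (mod 10): 60·t ≡ 8 − 48 = -40 (mod 10).
    Divide the congruence (and modulus) by g = 10: 6·t ≡ -4 (mod 1).
    Modulo 1 every t works; take t = 0.
    Then x = 48 + 60·0 = 48, valid modulo lcm(60, 10) = 60: x ≡ 48 (mod 60).
Verify: 48 mod 20 = 8, 48 mod 12 = 0, 48 mod 10 = 8.

x ≡ 48 (mod 60).


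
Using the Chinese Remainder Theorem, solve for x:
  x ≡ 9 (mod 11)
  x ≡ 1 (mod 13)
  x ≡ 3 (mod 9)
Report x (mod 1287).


Moduli 11, 13, 9 are pairwise coprime; by CRT there is a unique solution modulo M = 11 · 13 · 9 = 1287.
Solve pairwise, accumulating the modulus:
  Start with x ≡ 9 (mod 11).
  Combine with x ≡ 1 (mod 13): since gcd(11, 13) = 1, we get a unique residue mod 143.
    Write x = 9 + 11·t and substitute into x ≡ 1 (mod 13): 11·t ≡ 1 − 9 = -8 (mod 13).
    Reduce coefficients mod 13: 11·t ≡ 5 (mod 13).
    The inverse of 11 mod 13 is 6 (since 11·6 = 66 = 5·13 + 1), so t ≡ 6·5 = 30 ≡ 4 (mod 13).
    Then x = 9 + 11·4 = 53, valid modulo lcm(11, 13) = 143: x ≡ 53 (mod 143).
  Combine with x ≡ 3 (mod 9): since gcd(143, 9) = 1, we get a unique residue mod 1287.
    Write x = 53 + 143·t and substitute into x ≡ 3 (mod 9): 143·t ≡ 3 − 53 = -50 (mod 9).
    Reduce coefficients mod 9: 8·t ≡ 4 (mod 9).
    The inverse of 8 mod 9 is 8 (since 8·8 = 64 = 7·9 + 1), so t ≡ 8·4 = 32 ≡ 5 (mod 9).
    Then x = 53 + 143·5 = 768, valid modulo lcm(143, 9) = 1287: x ≡ 768 (mod 1287).
Verify: 768 mod 11 = 9 ✓, 768 mod 13 = 1 ✓, 768 mod 9 = 3 ✓.

x ≡ 768 (mod 1287).


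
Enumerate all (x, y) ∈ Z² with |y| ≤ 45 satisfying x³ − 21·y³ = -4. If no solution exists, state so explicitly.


The equation is x³ - 21y³ = -4. For fixed y, x³ = 21·y³ − 4, so a solution requires the RHS to be a perfect cube.
Strategy: iterate y from -45 to 45, compute RHS = 21·y³ − 4, and check whether it is a (positive or negative) perfect cube.
Check small values of y:
  y = 0: RHS = -4 is not a perfect cube.
  y = 1: RHS = 17 is not a perfect cube.
  y = -1: RHS = -25 is not a perfect cube.
  y = 2: RHS = 164 is not a perfect cube.
  y = -2: RHS = -172 is not a perfect cube.
  y = 3: RHS = 563 is not a perfect cube.
  y = -3: RHS = -571 is not a perfect cube.
Continuing the search up to |y| = 45 finds no solutions either.
No (x, y) in the scanned range satisfies the equation.

No integer solutions with |y| ≤ 45.


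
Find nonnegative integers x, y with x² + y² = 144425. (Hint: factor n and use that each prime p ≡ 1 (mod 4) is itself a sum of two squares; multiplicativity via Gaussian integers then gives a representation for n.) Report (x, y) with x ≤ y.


Step 1: Factor n = 144425 = 5^2 · 53 · 109.
Step 2: Check the mod-4 condition on each prime factor: 5 ≡ 1 (mod 4), exponent 2; 53 ≡ 1 (mod 4), exponent 1; 109 ≡ 1 (mod 4), exponent 1.
All primes ≡ 3 (mod 4) appear to even exponent (or don't appear), so by the two-squares theorem n IS expressible as a sum of two squares.
Step 3: Build a representation. Group n = k² · m with k = 5 and m = 53 · 109 = 5777 (a product of primes ≡ 1 (mod 4)); a representation of m scales to one of n via (k·x)² + (k·y)² = k²(x² + y²). Each prime p ≡ 1 (mod 4) is itself a sum of two squares; find a² by testing p − a² for a perfect square:
  53: 53 − 1² = 52, 53 − 2² = 49 = 7² ⇒ 53 = 2² + 7².
  109: 109 − 1² = 108, 109 − 2² = 105, 109 − 3² = 100 = 10² ⇒ 109 = 3² + 10².
  Combine using the Brahmagupta–Fibonacci identity (a² + b²)(c² + d²) = (ac − bd)² + (ad + bc)² = (ac + bd)² + (ad − bc)²:
  53 · 109 = 5777: from (2² + 7²)(3² + 10²), take (2·3 − 7·10, 2·10 + 7·3) = (6 − 70, 20 + 21) = (-64, 41); dropping signs (only squares matter) gives (64, 41); check 64² + 41² = 4096 + 1681 = 5777 ✓.
  Scale by k = 5: (5·64, 5·41) = (320, 205).
Step 4: Order so x ≤ y and verify: 205² + 320² = 42025 + 102400 = 144425 = n. ✓

n = 144425 = 205² + 320² (one valid representation with x ≤ y).


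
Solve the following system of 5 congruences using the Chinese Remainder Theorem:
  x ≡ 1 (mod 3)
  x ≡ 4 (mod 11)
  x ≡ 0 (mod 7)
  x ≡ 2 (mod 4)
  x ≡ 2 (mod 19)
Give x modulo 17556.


Product of moduli M = 3 · 11 · 7 · 4 · 19 = 17556.
Merge one congruence at a time:
  Start: x ≡ 1 (mod 3).
  Combine with x ≡ 4 (mod 11); new modulus lcm = 33.
    Write x = 1 + 3·t and substitute into x ≡ 4 (mod 11): 3·t ≡ 4 − 1 = 3 (mod 11).
    The inverse of 3 mod 11 is 4 (since 3·4 = 12 = 1·11 + 1), so t ≡ 4·3 = 12 ≡ 1 (mod 11).
    Then x = 1 + 3·1 = 4, valid modulo lcm(3, 11) = 33: x ≡ 4 (mod 33).
  Combine with x ≡ 0 (mod 7); new modulus lcm = 231.
    Write x = 4 + 33·t and substitute into x ≡ 0 (mod 7): 33·t ≡ 0 − 4 = -4 (mod 7).
    Reduce coefficients mod 7: 5·t ≡ 3 (mod 7).
    The inverse of 5 mod 7 is 3 (since 5·3 = 15 = 2·7 + 1), so t ≡ 3·3 = 9 ≡ 2 (mod 7).
    Then x = 4 + 33·2 = 70, valid modulo lcm(33, 7) = 231: x ≡ 70 (mod 231).
  Combine with x ≡ 2 (mod 4); new modulus lcm = 924.
    Write x = 70 + 231·t and substitute into x ≡ 2 (mod 4): 231·t ≡ 2 − 70 = -68 (mod 4).
    Reduce coefficients mod 4: 3·t ≡ 0 (mod 4).
    The inverse of 3 mod 4 is 3 (since 3·3 = 9 = 2·4 + 1), so t ≡ 3·0 = 0 ≡ 0 (mod 4).
    Then x = 70 + 231·0 = 70, valid modulo lcm(231, 4) = 924: x ≡ 70 (mod 924).
  Combine with x ≡ 2 (mod 19); new modulus lcm = 17556.
    Write x = 70 + 924·t and substitute into x ≡ 2 (mod 19): 924·t ≡ 2 − 70 = -68 (mod 19).
    Reduce coefficients mod 19: 12·t ≡ 8 (mod 19).
    The inverse of 12 mod 19 is 8 (since 12·8 = 96 = 5·19 + 1), so t ≡ 8·8 = 64 ≡ 7 (mod 19).
    Then x = 70 + 924·7 = 6538, valid modulo lcm(924, 19) = 17556: x ≡ 6538 (mod 17556).
Verify against each original: 6538 mod 3 = 1, 6538 mod 11 = 4, 6538 mod 7 = 0, 6538 mod 4 = 2, 6538 mod 19 = 2.

x ≡ 6538 (mod 17556).


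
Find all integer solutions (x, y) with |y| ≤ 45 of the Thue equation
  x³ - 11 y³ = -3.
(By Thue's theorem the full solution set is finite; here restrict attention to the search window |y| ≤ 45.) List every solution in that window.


The equation is x³ - 11y³ = -3. For fixed y, x³ = 11·y³ − 3, so a solution requires the RHS to be a perfect cube.
Strategy: iterate y from -45 to 45, compute RHS = 11·y³ − 3, and check whether it is a (positive or negative) perfect cube.
Check small values of y:
  y = 0: RHS = -3 is not a perfect cube.
  y = 1: RHS = 8 = (2)³ ⇒ x = 2 works.
  y = -1: RHS = -14 is not a perfect cube.
  y = 2: RHS = 85 is not a perfect cube.
  y = -2: RHS = -91 is not a perfect cube.
  y = 3: RHS = 294 is not a perfect cube.
  y = -3: RHS = -300 is not a perfect cube.
Continuing the search up to |y| = 45 finds no further solutions beyond those listed.
Collected solutions: (2, 1).

Solutions (with |y| ≤ 45): (2, 1).


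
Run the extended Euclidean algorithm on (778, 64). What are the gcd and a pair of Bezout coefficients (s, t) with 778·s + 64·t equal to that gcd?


Euclidean algorithm on (778, 64) — divide until remainder is 0:
  778 = 12 · 64 + 10
  64 = 6 · 10 + 4
  10 = 2 · 4 + 2
  4 = 2 · 2 + 0
gcd(778, 64) = 2.
Track Bezout coefficients alongside the remainders: start with r₀ = 778 = a·1 + b·0 (s = 1, t = 0) and r₁ = 64 = a·0 + b·1 (s = 0, t = 1); each new remainder r_{k+1} = r_{k-1} − q_k·r_k inherits s_{k+1} = s_{k-1} − q_k·s_k, t_{k+1} = t_{k-1} − q_k·t_k, so r_k = a·s_k + b·t_k at every step:
  q = 12: r = 10, s = 1 − 12·0 = 1, t = 0 − 12·1 = -12  (check: 778·1 + 64·(-12) = 10)
  q = 6: r = 4, s = 0 − 6·1 = -6, t = 1 − 6·(-12) = 73  (check: 778·(-6) + 64·73 = 4)
  q = 2: r = 2, s = 1 − 2·(-6) = 13, t = -12 − 2·73 = -158  (check: 778·13 + 64·(-158) = 2)
The row with r = 2 (the gcd) gives the Bezout coefficients s = 13, t = -158.
Result: 778 · (13) + 64 · (-158) = 2.

gcd(778, 64) = 2; s = 13, t = -158 (check: 778·13 + 64·(-158) = 2).


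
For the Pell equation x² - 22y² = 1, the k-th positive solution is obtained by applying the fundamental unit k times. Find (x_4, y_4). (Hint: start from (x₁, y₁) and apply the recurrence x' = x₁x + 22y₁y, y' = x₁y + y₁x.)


Step 1: Find the fundamental solution (x₁, y₁) of x² - 22y² = 1.
  Expand √22 as a continued fraction. a₀ = ⌊√22⌋ = 4; iterate m_{k+1} = d_k·a_k − m_k, d_{k+1} = (22 − m_{k+1}²)/d_k, a_{k+1} = ⌊(a₀ + m_{k+1})/d_{k+1}⌋ (starting m₀ = 0, d₀ = 1), with convergents p_k = a_k·p_{k-1} + p_{k-2}, q_k = a_k·q_{k-1} + q_{k-2} (p₋₁ = 1, q₋₁ = 0):
  k = 0: a₀ = 4; p₀/q₀ = 4/1; p₀² − 22·q₀² = 16 − 22 = -6.
  k = 1: m = 4, d = 6, a = ⌊(4 + 4)/6⌋ = 1; p/q = (1·4 + 1)/(1·1 + 0) = 5/1; p² − 22·q² = 25 − 22 = 3.
  k = 2: m = 2, d = 3, a = ⌊(4 + 2)/3⌋ = 2; p/q = (2·5 + 4)/(2·1 + 1) = 14/3; p² − 22·q² = 196 − 198 = -2.
  k = 3: m = 4, d = 2, a = ⌊(4 + 4)/2⌋ = 4; p/q = (4·14 + 5)/(4·3 + 1) = 61/13; p² − 22·q² = 3721 − 3718 = 3.
  k = 4: m = 4, d = 3, a = ⌊(4 + 4)/3⌋ = 2; p/q = (2·61 + 14)/(2·13 + 3) = 136/29; p² − 22·q² = 18496 − 18502 = -6.
  k = 5: m = 2, d = 6, a = ⌊(4 + 2)/6⌋ = 1; p/q = (1·136 + 61)/(1·29 + 13) = 197/42; p² − 22·q² = 38809 − 38808 = 1.
  The first convergent with p² − 22·q² = 1 gives the fundamental solution (x₁, y₁) = (197, 42).
Step 2: Apply the recurrence (x_{n+1}, y_{n+1}) = (x₁x_n + 22y₁y_n, x₁y_n + y₁x_n) repeatedly.
  From (x_1, y_1) = (197, 42): x_2 = 197·197 + 22·42·42 = 77617; y_2 = 197·42 + 42·197 = 16548.
  From (x_2, y_2) = (77617, 16548): x_3 = 197·77617 + 22·42·16548 = 30580901; y_3 = 197·16548 + 42·77617 = 6519870.
  From (x_3, y_3) = (30580901, 6519870): x_4 = 197·30580901 + 22·42·6519870 = 12048797377; y_4 = 197·6519870 + 42·30580901 = 2568812232.
Step 3: Verify x_4² - 22·y_4² = 145173518232002080129 - 145173518232002080128 = 1 (should be 1). ✓

(x_1, y_1) = (197, 42); (x_4, y_4) = (12048797377, 2568812232).


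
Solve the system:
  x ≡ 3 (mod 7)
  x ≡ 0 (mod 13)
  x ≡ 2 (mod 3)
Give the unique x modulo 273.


Moduli 7, 13, 3 are pairwise coprime; by CRT there is a unique solution modulo M = 7 · 13 · 3 = 273.
Solve pairwise, accumulating the modulus:
  Start with x ≡ 3 (mod 7).
  Combine with x ≡ 0 (mod 13): since gcd(7, 13) = 1, we get a unique residue mod 91.
    Write x = 3 + 7·t and substitute into x ≡ 0 (mod 13): 7·t ≡ 0 − 3 = -3 (mod 13).
    Reduce coefficients mod 13: 7·t ≡ 10 (mod 13).
    The inverse of 7 mod 13 is 2 (since 7·2 = 14 = 1·13 + 1), so t ≡ 2·10 = 20 ≡ 7 (mod 13).
    Then x = 3 + 7·7 = 52, valid modulo lcm(7, 13) = 91: x ≡ 52 (mod 91).
  Combine with x ≡ 2 (mod 3): since gcd(91, 3) = 1, we get a unique residue mod 273.
    Write x = 52 + 91·t and substitute into x ≡ 2 (mod 3): 91·t ≡ 2 − 52 = -50 (mod 3).
    Reduce coefficients mod 3: 1·t ≡ 1 (mod 3).
    So t ≡ 1 (mod 3).
    Then x = 52 + 91·1 = 143, valid modulo lcm(91, 3) = 273: x ≡ 143 (mod 273).
Verify: 143 mod 7 = 3 ✓, 143 mod 13 = 0 ✓, 143 mod 3 = 2 ✓.

x ≡ 143 (mod 273).


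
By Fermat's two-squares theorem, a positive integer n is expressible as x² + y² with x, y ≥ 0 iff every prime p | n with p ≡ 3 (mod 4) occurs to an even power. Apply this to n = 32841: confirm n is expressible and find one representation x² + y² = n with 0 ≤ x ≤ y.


Step 1: Factor n = 32841 = 3^2 · 41 · 89.
Step 2: Check the mod-4 condition on each prime factor: 3 ≡ 3 (mod 4), exponent 2 (must be even); 41 ≡ 1 (mod 4), exponent 1; 89 ≡ 1 (mod 4), exponent 1.
All primes ≡ 3 (mod 4) appear to even exponent (or don't appear), so by the two-squares theorem n IS expressible as a sum of two squares.
Step 3: Build a representation. Group n = k² · m with k = 3 and m = 41 · 89 = 3649 (a product of primes ≡ 1 (mod 4)); a representation of m scales to one of n via (k·x)² + (k·y)² = k²(x² + y²). Each prime p ≡ 1 (mod 4) is itself a sum of two squares; find a² by testing p − a² for a perfect square:
  41: 41 − 1² = 40, 41 − 2² = 37, 41 − 3² = 32, 41 − 4² = 25 = 5² ⇒ 41 = 4² + 5².
  89: 89 − 1² = 88, 89 − 2² = 85, 89 − 3² = 80, 89 − 4² = 73, 89 − 5² = 64 = 8² ⇒ 89 = 5² + 8².
  Combine using the Brahmagupta–Fibonacci identity (a² + b²)(c² + d²) = (ac − bd)² + (ad + bc)² = (ac + bd)² + (ad − bc)²:
  41 · 89 = 3649: from (4² + 5²)(5² + 8²), take (4·5 − 5·8, 4·8 + 5·5) = (20 − 40, 32 + 25) = (-20, 57); dropping signs (only squares matter) gives (20, 57); check 20² + 57² = 400 + 3249 = 3649 ✓.
  Scale by k = 3: (3·20, 3·57) = (60, 171).
Step 4: Order so x ≤ y and verify: 60² + 171² = 3600 + 29241 = 32841 = n. ✓

n = 32841 = 60² + 171² (one valid representation with x ≤ y).


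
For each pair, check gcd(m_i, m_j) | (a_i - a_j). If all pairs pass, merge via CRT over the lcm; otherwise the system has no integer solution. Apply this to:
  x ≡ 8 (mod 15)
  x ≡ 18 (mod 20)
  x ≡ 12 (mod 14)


Moduli 15, 20, 14 are not pairwise coprime, so CRT works modulo lcm(m_i) when all pairwise compatibility conditions hold.
Pairwise compatibility: gcd(m_i, m_j) must divide a_i - a_j for every pair.
Merge one congruence at a time:
  Start: x ≡ 8 (mod 15).
  Combine with x ≡ 18 (mod 20): gcd(15, 20) = 5; 18 - 8 = 10, which IS divisible by 5, so compatible.
    Write x = 8 + 15·t and substitute into x ≡ 18 (mod 20): 15·t ≡ 18 − 8 = 10 (mod 20).
    Divide the congruence (and modulus) by g = 5: 3·t ≡ 2 (mod 4).
    The inverse of 3 mod 4 is 3 (since 3·3 = 9 = 2·4 + 1), so t ≡ 3·2 = 6 ≡ 2 (mod 4).
    Then x = 8 + 15·2 = 38, valid modulo lcm(15, 20) = 60: x ≡ 38 (mod 60).
  Combine with x ≡ 12 (mod 14): gcd(60, 14) = 2; 12 - 38 = -26, which IS divisible by 2, so compatible.
    Write x = 38 + 60·t and substitute into x ≡ 12 (mod 14): 60·t ≡ 12 − 38 = -26 (mod 14).
    Divide the congruence (and modulus) by g = 2: 30·t ≡ -13 (mod 7).
    Reduce coefficients mod 7: 2·t ≡ 1 (mod 7).
    The inverse of 2 mod 7 is 4 (since 2·4 = 8 = 1·7 + 1), so t ≡ 4·1 = 4 ≡ 4 (mod 7).
    Then x = 38 + 60·4 = 278, valid modulo lcm(60, 14) = 420: x ≡ 278 (mod 420).
Verify: 278 mod 15 = 8, 278 mod 20 = 18, 278 mod 14 = 12.

x ≡ 278 (mod 420).
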